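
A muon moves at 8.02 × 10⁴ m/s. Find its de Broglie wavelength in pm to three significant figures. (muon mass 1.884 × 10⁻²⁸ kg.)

λ = 43.9 pm

p = mv = 1.884 × 10⁻²⁸ × 8.02 × 10⁴ = 1.511 × 10⁻²³ kg·m/s.
λ = h/p = 6.626 × 10⁻³⁴ / 1.511 × 10⁻²³ = 4.39 × 10⁻¹¹ m = 43.9 pm.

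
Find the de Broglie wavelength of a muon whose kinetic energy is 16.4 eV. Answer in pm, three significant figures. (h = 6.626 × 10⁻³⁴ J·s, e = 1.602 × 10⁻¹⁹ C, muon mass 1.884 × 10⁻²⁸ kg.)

λ = 21.1 pm

KE = 16.4 eV = 2.627 × 10⁻¹⁸ J.
p = √(2mKE) = √(2 × 1.884 × 10⁻²⁸ × 2.627 × 10⁻¹⁸) = 3.146 × 10⁻²³ kg·m/s.
λ = h/p = 6.626 × 10⁻³⁴ / 3.146 × 10⁻²³ = 2.11 × 10⁻¹¹ m = 21.1 pm.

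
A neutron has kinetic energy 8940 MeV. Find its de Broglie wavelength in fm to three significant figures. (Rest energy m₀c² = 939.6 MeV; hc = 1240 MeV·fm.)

λ = 0.126 fm

Total energy E = KE + m₀c² = 8940 + 939.6 = 9879.6 MeV.
(pc)² = E² − (m₀c²)² = (9879.6)² − (939.6)² = 9.672 × 10⁷ MeV², so pc = 9835 MeV.
λ = hc/(pc) = 1240 MeV·fm / 9835 MeV = 0.126 fm.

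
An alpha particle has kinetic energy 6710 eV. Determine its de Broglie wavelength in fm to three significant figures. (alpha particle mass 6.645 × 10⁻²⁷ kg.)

λ = 175 fm

KE = 6710 eV = 1.075 × 10⁻¹⁵ J.
p = √(2mKE) = √(2 × 6.645 × 10⁻²⁷ × 1.075 × 10⁻¹⁵) = 3.780 × 10⁻²¹ kg·m/s.
λ = h/p = 6.626 × 10⁻³⁴ / 3.780 × 10⁻²¹ = 1.75 × 10⁻¹³ m = 175 fm.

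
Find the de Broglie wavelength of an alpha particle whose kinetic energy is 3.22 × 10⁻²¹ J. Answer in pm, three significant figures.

λ = 101 pm

p = √(2mKE) = √(2 × 6.645 × 10⁻²⁷ × 3.220 × 10⁻²¹) = 6.542 × 10⁻²⁴ kg·m/s.
λ = h/p = 6.626 × 10⁻³⁴ / 6.542 × 10⁻²⁴ = 1.01 × 10⁻¹⁰ m = 101 pm.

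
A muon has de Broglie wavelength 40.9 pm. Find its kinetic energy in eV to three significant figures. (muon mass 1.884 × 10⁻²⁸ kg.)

p = h/λ = 6.626 × 10⁻³⁴ / 4.090 × 10⁻¹¹ = 1.620 × 10⁻²³ kg·m/s.
KE = p²/(2m) = (1.620 × 10⁻²³)² / (2 × 1.884 × 10⁻²⁸) = 6.965 × 10⁻¹⁹ J = 4.35 eV.

KE = 4.35 eV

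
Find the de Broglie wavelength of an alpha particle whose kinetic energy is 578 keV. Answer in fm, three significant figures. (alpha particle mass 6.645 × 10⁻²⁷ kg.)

KE = 578 keV = 9.260 × 10⁻¹⁴ J.
p = √(2mKE) = √(2 × 6.645 × 10⁻²⁷ × 9.260 × 10⁻¹⁴) = 3.508 × 10⁻²⁰ kg·m/s.
λ = h/p = 6.626 × 10⁻³⁴ / 3.508 × 10⁻²⁰ = 1.89 × 10⁻¹⁴ m = 18.9 fm.

λ = 18.9 fm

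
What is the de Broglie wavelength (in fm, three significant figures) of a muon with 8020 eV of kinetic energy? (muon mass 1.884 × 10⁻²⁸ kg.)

λ = 952 fm

KE = 8020 eV = 1.285 × 10⁻¹⁵ J.
p = √(2mKE) = √(2 × 1.884 × 10⁻²⁸ × 1.285 × 10⁻¹⁵) = 6.958 × 10⁻²² kg·m/s.
λ = h/p = 6.626 × 10⁻³⁴ / 6.958 × 10⁻²² = 9.52 × 10⁻¹³ m = 952 fm.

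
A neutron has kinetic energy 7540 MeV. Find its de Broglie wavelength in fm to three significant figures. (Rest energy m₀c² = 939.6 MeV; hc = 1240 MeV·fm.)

λ = 0.147 fm

Total energy E = KE + m₀c² = 7540 + 939.6 = 8479.6 MeV.
(pc)² = E² − (m₀c²)² = (8479.6)² − (939.6)² = 7.102 × 10⁷ MeV², so pc = 8427 MeV.
λ = hc/(pc) = 1240 MeV·fm / 8427 MeV = 0.147 fm.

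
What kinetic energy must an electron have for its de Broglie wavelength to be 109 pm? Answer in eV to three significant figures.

KE = 127 eV

p = h/λ = 6.626 × 10⁻³⁴ / 1.090 × 10⁻¹⁰ = 6.079 × 10⁻²⁴ kg·m/s.
KE = p²/(2m) = (6.079 × 10⁻²⁴)² / (2 × 9.109 × 10⁻³¹) = 2.028 × 10⁻¹⁷ J = 127 eV.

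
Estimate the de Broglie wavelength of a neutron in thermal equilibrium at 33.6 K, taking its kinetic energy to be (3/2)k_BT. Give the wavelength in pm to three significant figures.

λ = 434 pm

KE = (3/2)k_BT = 1.5 × 1.381 × 10⁻²³ × 33.6 = 6.960 × 10⁻²² J.
p = √(2mKE) = √(2 × 1.675 × 10⁻²⁷ × 6.960 × 10⁻²²) = 1.527 × 10⁻²⁴ kg·m/s.
λ = h/p = 4.34 × 10⁻¹⁰ m = 434 pm.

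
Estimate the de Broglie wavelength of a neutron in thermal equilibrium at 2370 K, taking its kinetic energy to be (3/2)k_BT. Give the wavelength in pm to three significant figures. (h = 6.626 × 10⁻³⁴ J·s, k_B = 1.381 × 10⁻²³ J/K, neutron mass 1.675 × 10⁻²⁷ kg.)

λ = 51.7 pm

KE = (3/2)k_BT = 1.5 × 1.381 × 10⁻²³ × 2370 = 4.909 × 10⁻²⁰ J.
p = √(2mKE) = √(2 × 1.675 × 10⁻²⁷ × 4.909 × 10⁻²⁰) = 1.282 × 10⁻²³ kg·m/s.
λ = h/p = 5.17 × 10⁻¹¹ m = 51.7 pm.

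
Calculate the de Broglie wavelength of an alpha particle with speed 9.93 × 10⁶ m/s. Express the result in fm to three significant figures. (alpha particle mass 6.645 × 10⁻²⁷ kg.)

λ = 10.0 fm

p = mv = 6.645 × 10⁻²⁷ × 9.93 × 10⁶ = 6.598 × 10⁻²⁰ kg·m/s.
λ = h/p = 6.626 × 10⁻³⁴ / 6.598 × 10⁻²⁰ = 1.00 × 10⁻¹⁴ m = 10.0 fm.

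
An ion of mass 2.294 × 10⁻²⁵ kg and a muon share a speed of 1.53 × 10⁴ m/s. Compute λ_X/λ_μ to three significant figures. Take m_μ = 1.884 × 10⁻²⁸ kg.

At fixed v, p = mv so λ = h/(mv) ∝ 1/m.
λ_X/λ_μ = m_μ/m_X = 1.884 × 10⁻²⁸/2.294 × 10⁻²⁵ = 8.21 × 10⁻⁴.

λ_X/λ_μ = 8.21 × 10⁻⁴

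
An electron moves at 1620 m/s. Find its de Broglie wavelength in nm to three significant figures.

λ = 449 nm

p = mv = 9.109 × 10⁻³¹ × 1620 = 1.476 × 10⁻²⁷ kg·m/s.
λ = h/p = 6.626 × 10⁻³⁴ / 1.476 × 10⁻²⁷ = 4.49 × 10⁻⁷ m = 449 nm.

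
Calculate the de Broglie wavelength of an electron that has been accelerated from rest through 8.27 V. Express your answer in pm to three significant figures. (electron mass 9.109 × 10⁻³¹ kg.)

λ = 426 pm

KE = eV = 1.602 × 10⁻¹⁹ × 8.270 = 1.325 × 10⁻¹⁸ J.
p = √(2mKE) = √(2 × 9.109 × 10⁻³¹ × 1.325 × 10⁻¹⁸) = 1.554 × 10⁻²⁴ kg·m/s.
λ = h/p = 6.626 × 10⁻³⁴ / 1.554 × 10⁻²⁴ = 4.26 × 10⁻¹⁰ m = 426 pm.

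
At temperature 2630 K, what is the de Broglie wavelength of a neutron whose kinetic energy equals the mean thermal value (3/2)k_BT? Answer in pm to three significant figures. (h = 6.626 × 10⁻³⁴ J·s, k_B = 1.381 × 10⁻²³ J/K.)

λ = 49.0 pm

KE = (3/2)k_BT = 1.5 × 1.381 × 10⁻²³ × 2630 = 5.448 × 10⁻²⁰ J.
p = √(2mKE) = √(2 × 1.675 × 10⁻²⁷ × 5.448 × 10⁻²⁰) = 1.351 × 10⁻²³ kg·m/s.
λ = h/p = 4.90 × 10⁻¹¹ m = 49.0 pm.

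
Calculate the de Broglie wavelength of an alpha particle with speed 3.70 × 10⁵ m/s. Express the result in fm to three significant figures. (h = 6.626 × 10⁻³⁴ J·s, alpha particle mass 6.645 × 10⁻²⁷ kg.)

p = mv = 6.645 × 10⁻²⁷ × 3.70 × 10⁵ = 2.459 × 10⁻²¹ kg·m/s.
λ = h/p = 6.626 × 10⁻³⁴ / 2.459 × 10⁻²¹ = 2.69 × 10⁻¹³ m = 269 fm.

λ = 269 fm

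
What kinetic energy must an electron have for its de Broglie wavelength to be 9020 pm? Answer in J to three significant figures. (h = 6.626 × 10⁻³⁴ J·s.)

KE = 2.96 × 10⁻²¹ J

p = h/λ = 6.626 × 10⁻³⁴ / 9.020 × 10⁻⁹ = 7.346 × 10⁻²⁶ kg·m/s.
KE = p²/(2m) = (7.346 × 10⁻²⁶)² / (2 × 9.109 × 10⁻³¹) = 2.962 × 10⁻²¹ J = 2.96 × 10⁻²¹ J.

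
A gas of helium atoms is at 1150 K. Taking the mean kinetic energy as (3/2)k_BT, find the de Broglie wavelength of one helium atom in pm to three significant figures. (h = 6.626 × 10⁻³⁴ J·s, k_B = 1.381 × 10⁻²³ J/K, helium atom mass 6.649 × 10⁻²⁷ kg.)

λ = 37.2 pm

KE = (3/2)k_BT = 1.5 × 1.381 × 10⁻²³ × 1150 = 2.382 × 10⁻²⁰ J.
p = √(2mKE) = √(2 × 6.649 × 10⁻²⁷ × 2.382 × 10⁻²⁰) = 1.780 × 10⁻²³ kg·m/s.
λ = h/p = 3.72 × 10⁻¹¹ m = 37.2 pm.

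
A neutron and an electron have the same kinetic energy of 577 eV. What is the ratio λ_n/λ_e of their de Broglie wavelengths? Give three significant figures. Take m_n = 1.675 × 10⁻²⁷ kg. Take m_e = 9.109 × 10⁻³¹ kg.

At fixed KE, p = √(2mKE) so λ = h/p ∝ 1/√m.
λ_n/λ_e = √(m_e/m_n) = √(9.109 × 10⁻³¹/1.675 × 10⁻²⁷) = √(5.438 × 10⁻⁴) = 0.0233.

λ_n/λ_e = 0.0233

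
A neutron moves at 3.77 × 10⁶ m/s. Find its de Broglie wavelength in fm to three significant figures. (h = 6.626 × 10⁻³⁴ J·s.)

λ = 105 fm

p = mv = 1.675 × 10⁻²⁷ × 3.77 × 10⁶ = 6.315 × 10⁻²¹ kg·m/s.
λ = h/p = 6.626 × 10⁻³⁴ / 6.315 × 10⁻²¹ = 1.05 × 10⁻¹³ m = 105 fm.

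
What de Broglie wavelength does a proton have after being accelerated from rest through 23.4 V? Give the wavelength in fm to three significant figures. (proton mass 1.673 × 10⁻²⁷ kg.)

KE = eV = 1.602 × 10⁻¹⁹ × 23.40 = 3.749 × 10⁻¹⁸ J.
p = √(2mKE) = √(2 × 1.673 × 10⁻²⁷ × 3.749 × 10⁻¹⁸) = 1.120 × 10⁻²² kg·m/s.
λ = h/p = 6.626 × 10⁻³⁴ / 1.120 × 10⁻²² = 5.92 × 10⁻¹² m = 5920 fm.

λ = 5920 fm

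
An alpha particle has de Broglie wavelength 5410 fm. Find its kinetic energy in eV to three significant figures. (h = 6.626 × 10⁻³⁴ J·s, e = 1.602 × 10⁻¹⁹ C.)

p = h/λ = 6.626 × 10⁻³⁴ / 5.410 × 10⁻¹² = 1.225 × 10⁻²² kg·m/s.
KE = p²/(2m) = (1.225 × 10⁻²²)² / (2 × 6.645 × 10⁻²⁷) = 1.129 × 10⁻¹⁸ J = 7.05 eV.

KE = 7.05 eV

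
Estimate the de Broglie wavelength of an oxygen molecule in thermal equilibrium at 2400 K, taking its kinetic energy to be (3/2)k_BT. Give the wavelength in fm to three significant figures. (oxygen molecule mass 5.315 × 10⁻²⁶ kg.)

λ = 9110 fm

KE = (3/2)k_BT = 1.5 × 1.381 × 10⁻²³ × 2400 = 4.972 × 10⁻²⁰ J.
p = √(2mKE) = √(2 × 5.315 × 10⁻²⁶ × 4.972 × 10⁻²⁰) = 7.270 × 10⁻²³ kg·m/s.
λ = h/p = 9.11 × 10⁻¹² m = 9110 fm.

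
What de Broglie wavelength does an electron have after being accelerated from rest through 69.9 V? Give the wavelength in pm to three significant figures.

λ = 147 pm

KE = eV = 1.602 × 10⁻¹⁹ × 69.90 = 1.120 × 10⁻¹⁷ J.
p = √(2mKE) = √(2 × 9.109 × 10⁻³¹ × 1.120 × 10⁻¹⁷) = 4.517 × 10⁻²⁴ kg·m/s.
λ = h/p = 6.626 × 10⁻³⁴ / 4.517 × 10⁻²⁴ = 1.47 × 10⁻¹⁰ m = 147 pm.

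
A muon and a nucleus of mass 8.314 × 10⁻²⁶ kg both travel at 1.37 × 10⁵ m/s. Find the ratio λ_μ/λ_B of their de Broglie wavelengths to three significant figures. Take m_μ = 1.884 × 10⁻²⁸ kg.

At fixed v, p = mv so λ = h/(mv) ∝ 1/m.
λ_μ/λ_B = m_B/m_μ = 8.314 × 10⁻²⁶/1.884 × 10⁻²⁸ = 441.

λ_μ/λ_B = 441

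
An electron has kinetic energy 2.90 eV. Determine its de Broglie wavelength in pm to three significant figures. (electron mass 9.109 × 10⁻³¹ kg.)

λ = 720 pm

KE = 2.90 eV = 4.646 × 10⁻¹⁹ J.
p = √(2mKE) = √(2 × 9.109 × 10⁻³¹ × 4.646 × 10⁻¹⁹) = 9.200 × 10⁻²⁵ kg·m/s.
λ = h/p = 6.626 × 10⁻³⁴ / 9.200 × 10⁻²⁵ = 7.20 × 10⁻¹⁰ m = 720 pm.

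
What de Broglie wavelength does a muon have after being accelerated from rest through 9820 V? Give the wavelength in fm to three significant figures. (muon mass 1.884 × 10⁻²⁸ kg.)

λ = 861 fm

KE = eV = 1.602 × 10⁻¹⁹ × 9820 = 1.573 × 10⁻¹⁵ J.
p = √(2mKE) = √(2 × 1.884 × 10⁻²⁸ × 1.573 × 10⁻¹⁵) = 7.699 × 10⁻²² kg·m/s.
λ = h/p = 6.626 × 10⁻³⁴ / 7.699 × 10⁻²² = 8.61 × 10⁻¹³ m = 861 fm.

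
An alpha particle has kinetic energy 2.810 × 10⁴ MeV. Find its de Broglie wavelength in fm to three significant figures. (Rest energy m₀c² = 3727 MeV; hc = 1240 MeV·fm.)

λ = 0.0392 fm

Total energy E = KE + m₀c² = 2.810 × 10⁴ + 3727 = 31827 MeV.
(pc)² = E² − (m₀c²)² = (31827)² − (3727)² = 9.991 × 10⁸ MeV², so pc = 3.161 × 10⁴ MeV.
λ = hc/(pc) = 1240 MeV·fm / 3.161 × 10⁴ MeV = 0.0392 fm.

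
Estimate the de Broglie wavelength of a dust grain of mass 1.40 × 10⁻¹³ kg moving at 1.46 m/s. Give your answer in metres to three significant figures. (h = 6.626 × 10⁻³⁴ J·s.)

p = mv = 1.40 × 10⁻¹³ × 1.46 = 2.044 × 10⁻¹³ kg·m/s.
λ = h/p = 6.626 × 10⁻³⁴ / 2.044 × 10⁻¹³ = 3.24 × 10⁻²¹ m.

λ = 3.24 × 10⁻²¹ m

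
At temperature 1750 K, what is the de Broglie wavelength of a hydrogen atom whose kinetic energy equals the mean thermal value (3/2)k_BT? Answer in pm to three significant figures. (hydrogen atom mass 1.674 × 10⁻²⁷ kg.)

λ = 60.1 pm

KE = (3/2)k_BT = 1.5 × 1.381 × 10⁻²³ × 1750 = 3.625 × 10⁻²⁰ J.
p = √(2mKE) = √(2 × 1.674 × 10⁻²⁷ × 3.625 × 10⁻²⁰) = 1.102 × 10⁻²³ kg·m/s.
λ = h/p = 6.01 × 10⁻¹¹ m = 60.1 pm.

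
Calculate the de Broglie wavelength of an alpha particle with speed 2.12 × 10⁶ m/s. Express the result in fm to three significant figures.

λ = 47.0 fm

p = mv = 6.645 × 10⁻²⁷ × 2.12 × 10⁶ = 1.409 × 10⁻²⁰ kg·m/s.
λ = h/p = 6.626 × 10⁻³⁴ / 1.409 × 10⁻²⁰ = 4.70 × 10⁻¹⁴ m = 47.0 fm.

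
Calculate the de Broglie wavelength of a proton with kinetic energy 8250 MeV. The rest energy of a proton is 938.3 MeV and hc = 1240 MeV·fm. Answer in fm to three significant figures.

Total energy E = KE + m₀c² = 8250 + 938.3 = 9188.3 MeV.
(pc)² = E² − (m₀c²)² = (9188.3)² − (938.3)² = 8.354 × 10⁷ MeV², so pc = 9140 MeV.
λ = hc/(pc) = 1240 MeV·fm / 9140 MeV = 0.136 fm.

λ = 0.136 fm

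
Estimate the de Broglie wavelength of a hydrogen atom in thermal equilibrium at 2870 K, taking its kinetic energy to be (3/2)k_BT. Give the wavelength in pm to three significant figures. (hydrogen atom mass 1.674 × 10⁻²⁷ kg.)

KE = (3/2)k_BT = 1.5 × 1.381 × 10⁻²³ × 2870 = 5.945 × 10⁻²⁰ J.
p = √(2mKE) = √(2 × 1.674 × 10⁻²⁷ × 5.945 × 10⁻²⁰) = 1.411 × 10⁻²³ kg·m/s.
λ = h/p = 4.70 × 10⁻¹¹ m = 47.0 pm.

λ = 47.0 pm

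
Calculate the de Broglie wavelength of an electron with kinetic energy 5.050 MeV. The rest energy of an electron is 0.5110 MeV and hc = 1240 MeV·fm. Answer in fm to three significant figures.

Total energy E = KE + m₀c² = 5.050 + 0.5110 = 5.5610 MeV.
(pc)² = E² − (m₀c²)² = (5.5610)² − (0.5110)² = 30.66 MeV², so pc = 5.537 MeV.
λ = hc/(pc) = 1240 MeV·fm / 5.537 MeV = 224 fm.

λ = 224 fm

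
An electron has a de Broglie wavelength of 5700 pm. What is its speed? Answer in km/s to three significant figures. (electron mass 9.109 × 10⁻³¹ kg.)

v = 128 km/s

p = h/λ = 6.626 × 10⁻³⁴ / 5.700 × 10⁻⁹ = 1.162 × 10⁻²⁵ kg·m/s.
v = p/m = 1.162 × 10⁻²⁵ / 9.109 × 10⁻³¹ = 1.28 × 10⁵ m/s = 128 km/s.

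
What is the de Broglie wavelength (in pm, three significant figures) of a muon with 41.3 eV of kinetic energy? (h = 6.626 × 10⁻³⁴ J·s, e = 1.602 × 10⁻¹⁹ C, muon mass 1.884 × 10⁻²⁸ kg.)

λ = 13.3 pm

KE = 41.3 eV = 6.616 × 10⁻¹⁸ J.
p = √(2mKE) = √(2 × 1.884 × 10⁻²⁸ × 6.616 × 10⁻¹⁸) = 4.993 × 10⁻²³ kg·m/s.
λ = h/p = 6.626 × 10⁻³⁴ / 4.993 × 10⁻²³ = 1.33 × 10⁻¹¹ m = 13.3 pm.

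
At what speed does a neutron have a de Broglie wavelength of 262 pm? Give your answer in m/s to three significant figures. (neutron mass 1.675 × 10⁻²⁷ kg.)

v = 1510 m/s

p = h/λ = 6.626 × 10⁻³⁴ / 2.620 × 10⁻¹⁰ = 2.529 × 10⁻²⁴ kg·m/s.
v = p/m = 2.529 × 10⁻²⁴ / 1.675 × 10⁻²⁷ = 1.51 × 10³ m/s = 1510 m/s.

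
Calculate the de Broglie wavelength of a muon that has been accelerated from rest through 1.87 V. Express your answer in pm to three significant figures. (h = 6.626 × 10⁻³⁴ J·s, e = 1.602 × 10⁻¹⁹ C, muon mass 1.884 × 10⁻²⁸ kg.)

KE = eV = 1.602 × 10⁻¹⁹ × 1.870 = 2.996 × 10⁻¹⁹ J.
p = √(2mKE) = √(2 × 1.884 × 10⁻²⁸ × 2.996 × 10⁻¹⁹) = 1.062 × 10⁻²³ kg·m/s.
λ = h/p = 6.626 × 10⁻³⁴ / 1.062 × 10⁻²³ = 6.24 × 10⁻¹¹ m = 62.4 pm.

λ = 62.4 pm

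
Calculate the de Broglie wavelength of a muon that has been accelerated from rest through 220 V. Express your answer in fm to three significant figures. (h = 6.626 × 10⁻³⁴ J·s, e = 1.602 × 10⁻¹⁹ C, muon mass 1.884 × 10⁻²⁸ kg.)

KE = eV = 1.602 × 10⁻¹⁹ × 220.0 = 3.524 × 10⁻¹⁷ J.
p = √(2mKE) = √(2 × 1.884 × 10⁻²⁸ × 3.524 × 10⁻¹⁷) = 1.152 × 10⁻²² kg·m/s.
λ = h/p = 6.626 × 10⁻³⁴ / 1.152 × 10⁻²² = 5.75 × 10⁻¹² m = 5750 fm.

λ = 5750 fm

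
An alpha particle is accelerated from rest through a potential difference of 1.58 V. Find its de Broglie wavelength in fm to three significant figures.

KE = 2eV = 2 × 1.602 × 10⁻¹⁹ × 1.580 = 5.062 × 10⁻¹⁹ J.
p = √(2mKE) = √(2 × 6.645 × 10⁻²⁷ × 5.062 × 10⁻¹⁹) = 8.202 × 10⁻²³ kg·m/s.
λ = h/p = 6.626 × 10⁻³⁴ / 8.202 × 10⁻²³ = 8.08 × 10⁻¹² m = 8080 fm.

λ = 8080 fm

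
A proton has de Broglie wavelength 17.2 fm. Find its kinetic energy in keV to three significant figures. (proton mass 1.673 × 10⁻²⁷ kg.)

KE = 2770 keV

p = h/λ = 6.626 × 10⁻³⁴ / 1.720 × 10⁻¹⁴ = 3.852 × 10⁻²⁰ kg·m/s.
KE = p²/(2m) = (3.852 × 10⁻²⁰)² / (2 × 1.673 × 10⁻²⁷) = 4.435 × 10⁻¹³ J = 2770 keV.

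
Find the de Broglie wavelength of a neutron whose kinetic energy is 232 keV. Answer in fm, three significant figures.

KE = 232 keV = 3.717 × 10⁻¹⁴ J.
p = √(2mKE) = √(2 × 1.675 × 10⁻²⁷ × 3.717 × 10⁻¹⁴) = 1.116 × 10⁻²⁰ kg·m/s.
λ = h/p = 6.626 × 10⁻³⁴ / 1.116 × 10⁻²⁰ = 5.94 × 10⁻¹⁴ m = 59.4 fm.

λ = 59.4 fm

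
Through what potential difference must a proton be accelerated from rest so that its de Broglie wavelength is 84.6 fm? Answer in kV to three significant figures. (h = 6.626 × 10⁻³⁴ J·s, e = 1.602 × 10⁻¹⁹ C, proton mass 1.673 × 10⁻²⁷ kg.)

V = 114 kV

p = h/λ = 6.626 × 10⁻³⁴ / 8.460 × 10⁻¹⁴ = 7.832 × 10⁻²¹ kg·m/s.
KE = p²/(2m) = 1.833 × 10⁻¹⁴ J.
V = KE/e = 1.833 × 10⁻¹⁴ / (1.602 × 10⁻¹⁹) = 114 kV.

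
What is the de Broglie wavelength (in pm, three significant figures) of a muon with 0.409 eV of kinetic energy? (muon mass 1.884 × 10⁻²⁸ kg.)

KE = 0.409 eV = 6.552 × 10⁻²⁰ J.
p = √(2mKE) = √(2 × 1.884 × 10⁻²⁸ × 6.552 × 10⁻²⁰) = 4.969 × 10⁻²⁴ kg·m/s.
λ = h/p = 6.626 × 10⁻³⁴ / 4.969 × 10⁻²⁴ = 1.33 × 10⁻¹⁰ m = 133 pm.

λ = 133 pm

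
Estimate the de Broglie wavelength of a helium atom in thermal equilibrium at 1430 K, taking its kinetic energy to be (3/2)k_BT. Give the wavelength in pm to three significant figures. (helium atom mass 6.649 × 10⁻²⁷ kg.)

λ = 33.4 pm

KE = (3/2)k_BT = 1.5 × 1.381 × 10⁻²³ × 1430 = 2.962 × 10⁻²⁰ J.
p = √(2mKE) = √(2 × 6.649 × 10⁻²⁷ × 2.962 × 10⁻²⁰) = 1.985 × 10⁻²³ kg·m/s.
λ = h/p = 3.34 × 10⁻¹¹ m = 33.4 pm.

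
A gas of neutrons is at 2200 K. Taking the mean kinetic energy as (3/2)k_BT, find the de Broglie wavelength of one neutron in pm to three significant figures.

KE = (3/2)k_BT = 1.5 × 1.381 × 10⁻²³ × 2200 = 4.557 × 10⁻²⁰ J.
p = √(2mKE) = √(2 × 1.675 × 10⁻²⁷ × 4.557 × 10⁻²⁰) = 1.236 × 10⁻²³ kg·m/s.
λ = h/p = 5.36 × 10⁻¹¹ m = 53.6 pm.

λ = 53.6 pm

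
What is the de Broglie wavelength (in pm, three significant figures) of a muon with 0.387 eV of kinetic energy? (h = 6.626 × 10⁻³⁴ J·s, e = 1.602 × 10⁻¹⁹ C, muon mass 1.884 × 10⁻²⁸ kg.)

KE = 0.387 eV = 6.200 × 10⁻²⁰ J.
p = √(2mKE) = √(2 × 1.884 × 10⁻²⁸ × 6.200 × 10⁻²⁰) = 4.833 × 10⁻²⁴ kg·m/s.
λ = h/p = 6.626 × 10⁻³⁴ / 4.833 × 10⁻²⁴ = 1.37 × 10⁻¹⁰ m = 137 pm.

λ = 137 pm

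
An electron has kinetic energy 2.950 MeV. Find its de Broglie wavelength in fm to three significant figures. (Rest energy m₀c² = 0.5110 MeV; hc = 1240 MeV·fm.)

Total energy E = KE + m₀c² = 2.950 + 0.5110 = 3.4610 MeV.
(pc)² = E² − (m₀c²)² = (3.4610)² − (0.5110)² = 11.72 MeV², so pc = 3.423 MeV.
λ = hc/(pc) = 1240 MeV·fm / 3.423 MeV = 362 fm.

λ = 362 fm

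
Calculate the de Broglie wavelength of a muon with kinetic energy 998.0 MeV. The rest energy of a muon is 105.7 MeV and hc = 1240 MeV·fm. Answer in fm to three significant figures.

Total energy E = KE + m₀c² = 998.0 + 105.7 = 1103.7 MeV.
(pc)² = E² − (m₀c²)² = (1103.7)² − (105.7)² = 1.207 × 10⁶ MeV², so pc = 1099 MeV.
λ = hc/(pc) = 1240 MeV·fm / 1099 MeV = 1.13 fm.

λ = 1.13 fm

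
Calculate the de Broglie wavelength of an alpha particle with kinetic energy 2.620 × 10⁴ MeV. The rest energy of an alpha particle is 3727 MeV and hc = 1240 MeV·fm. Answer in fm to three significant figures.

λ = 0.0418 fm

Total energy E = KE + m₀c² = 2.620 × 10⁴ + 3727 = 29927 MeV.
(pc)² = E² − (m₀c²)² = (29927)² − (3727)² = 8.817 × 10⁸ MeV², so pc = 2.969 × 10⁴ MeV.
λ = hc/(pc) = 1240 MeV·fm / 2.969 × 10⁴ MeV = 0.0418 fm.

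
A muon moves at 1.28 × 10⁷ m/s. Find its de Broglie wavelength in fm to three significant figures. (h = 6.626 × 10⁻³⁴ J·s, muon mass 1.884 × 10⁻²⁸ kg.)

p = mv = 1.884 × 10⁻²⁸ × 1.28 × 10⁷ = 2.412 × 10⁻²¹ kg·m/s.
λ = h/p = 6.626 × 10⁻³⁴ / 2.412 × 10⁻²¹ = 2.75 × 10⁻¹³ m = 275 fm.

λ = 275 fm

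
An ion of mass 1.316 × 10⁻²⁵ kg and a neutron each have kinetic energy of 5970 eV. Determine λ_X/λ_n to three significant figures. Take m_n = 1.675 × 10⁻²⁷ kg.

λ_X/λ_n = 0.113

At fixed KE, p = √(2mKE) so λ = h/p ∝ 1/√m.
λ_X/λ_n = √(m_n/m_X) = √(1.675 × 10⁻²⁷/1.316 × 10⁻²⁵) = √(0.01273) = 0.113.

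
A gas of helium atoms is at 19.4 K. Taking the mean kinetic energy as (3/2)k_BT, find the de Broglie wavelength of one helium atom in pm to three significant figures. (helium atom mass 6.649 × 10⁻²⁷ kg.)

λ = 287 pm

KE = (3/2)k_BT = 1.5 × 1.381 × 10⁻²³ × 19.4 = 4.019 × 10⁻²² J.
p = √(2mKE) = √(2 × 6.649 × 10⁻²⁷ × 4.019 × 10⁻²²) = 2.312 × 10⁻²⁴ kg·m/s.
λ = h/p = 2.87 × 10⁻¹⁰ m = 287 pm.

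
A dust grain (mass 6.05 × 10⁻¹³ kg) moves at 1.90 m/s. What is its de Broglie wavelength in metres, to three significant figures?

λ = 5.76 × 10⁻²² m

p = mv = 6.05 × 10⁻¹³ × 1.90 = 1.150 × 10⁻¹² kg·m/s.
λ = h/p = 6.626 × 10⁻³⁴ / 1.150 × 10⁻¹² = 5.76 × 10⁻²² m.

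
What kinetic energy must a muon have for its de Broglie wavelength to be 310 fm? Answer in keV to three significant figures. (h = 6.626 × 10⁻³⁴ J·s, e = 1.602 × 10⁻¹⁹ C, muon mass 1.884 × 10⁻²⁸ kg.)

KE = 75.7 keV

p = h/λ = 6.626 × 10⁻³⁴ / 3.100 × 10⁻¹³ = 2.137 × 10⁻²¹ kg·m/s.
KE = p²/(2m) = (2.137 × 10⁻²¹)² / (2 × 1.884 × 10⁻²⁸) = 1.212 × 10⁻¹⁴ J = 75.7 keV.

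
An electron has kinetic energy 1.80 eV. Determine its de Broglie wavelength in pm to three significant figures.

KE = 1.80 eV = 2.884 × 10⁻¹⁹ J.
p = √(2mKE) = √(2 × 9.109 × 10⁻³¹ × 2.884 × 10⁻¹⁹) = 7.248 × 10⁻²⁵ kg·m/s.
λ = h/p = 6.626 × 10⁻³⁴ / 7.248 × 10⁻²⁵ = 9.14 × 10⁻¹⁰ m = 914 pm.

λ = 914 pm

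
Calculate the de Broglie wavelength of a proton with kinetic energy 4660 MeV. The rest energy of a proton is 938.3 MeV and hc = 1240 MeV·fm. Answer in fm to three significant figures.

Total energy E = KE + m₀c² = 4660 + 938.3 = 5598.3 MeV.
(pc)² = E² − (m₀c²)² = (5598.3)² − (938.3)² = 3.046 × 10⁷ MeV², so pc = 5519 MeV.
λ = hc/(pc) = 1240 MeV·fm / 5519 MeV = 0.225 fm.

λ = 0.225 fm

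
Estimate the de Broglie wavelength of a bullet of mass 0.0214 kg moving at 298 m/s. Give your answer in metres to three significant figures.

p = mv = 0.0214 × 298 = 6.377 kg·m/s.
λ = h/p = 6.626 × 10⁻³⁴ / 6.377 = 1.04 × 10⁻³⁴ m.

λ = 1.04 × 10⁻³⁴ m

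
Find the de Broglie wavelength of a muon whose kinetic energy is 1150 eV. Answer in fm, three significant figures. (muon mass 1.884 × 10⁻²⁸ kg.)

KE = 1150 eV = 1.842 × 10⁻¹⁶ J.
p = √(2mKE) = √(2 × 1.884 × 10⁻²⁸ × 1.842 × 10⁻¹⁶) = 2.635 × 10⁻²² kg·m/s.
λ = h/p = 6.626 × 10⁻³⁴ / 2.635 × 10⁻²² = 2.51 × 10⁻¹² m = 2510 fm.

λ = 2510 fm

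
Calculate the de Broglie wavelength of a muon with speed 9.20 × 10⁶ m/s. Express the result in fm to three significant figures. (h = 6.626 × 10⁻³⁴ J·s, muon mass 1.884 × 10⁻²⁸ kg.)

λ = 382 fm

p = mv = 1.884 × 10⁻²⁸ × 9.20 × 10⁶ = 1.733 × 10⁻²¹ kg·m/s.
λ = h/p = 6.626 × 10⁻³⁴ / 1.733 × 10⁻²¹ = 3.82 × 10⁻¹³ m = 382 fm.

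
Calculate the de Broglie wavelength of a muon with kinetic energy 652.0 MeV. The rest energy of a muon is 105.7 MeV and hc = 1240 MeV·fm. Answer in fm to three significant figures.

λ = 1.65 fm

Total energy E = KE + m₀c² = 652.0 + 105.7 = 757.7 MeV.
(pc)² = E² − (m₀c²)² = (757.7)² − (105.7)² = 5.629 × 10⁵ MeV², so pc = 750.3 MeV.
λ = hc/(pc) = 1240 MeV·fm / 750.3 MeV = 1.65 fm.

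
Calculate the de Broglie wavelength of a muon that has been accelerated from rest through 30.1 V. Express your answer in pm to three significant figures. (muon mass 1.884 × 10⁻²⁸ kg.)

λ = 15.5 pm

KE = eV = 1.602 × 10⁻¹⁹ × 30.10 = 4.822 × 10⁻¹⁸ J.
p = √(2mKE) = √(2 × 1.884 × 10⁻²⁸ × 4.822 × 10⁻¹⁸) = 4.263 × 10⁻²³ kg·m/s.
λ = h/p = 6.626 × 10⁻³⁴ / 4.263 × 10⁻²³ = 1.55 × 10⁻¹¹ m = 15.5 pm.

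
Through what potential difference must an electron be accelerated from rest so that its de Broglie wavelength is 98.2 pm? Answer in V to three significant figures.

p = h/λ = 6.626 × 10⁻³⁴ / 9.820 × 10⁻¹¹ = 6.747 × 10⁻²⁴ kg·m/s.
KE = p²/(2m) = 2.499 × 10⁻¹⁷ J.
V = KE/e = 2.499 × 10⁻¹⁷ / (1.602 × 10⁻¹⁹) = 156 V.

V = 156 V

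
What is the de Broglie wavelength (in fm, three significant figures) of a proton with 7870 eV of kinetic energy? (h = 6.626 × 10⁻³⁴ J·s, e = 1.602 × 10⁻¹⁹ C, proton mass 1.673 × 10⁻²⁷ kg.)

KE = 7870 eV = 1.261 × 10⁻¹⁵ J.
p = √(2mKE) = √(2 × 1.673 × 10⁻²⁷ × 1.261 × 10⁻¹⁵) = 2.054 × 10⁻²¹ kg·m/s.
λ = h/p = 6.626 × 10⁻³⁴ / 2.054 × 10⁻²¹ = 3.23 × 10⁻¹³ m = 323 fm.

λ = 323 fm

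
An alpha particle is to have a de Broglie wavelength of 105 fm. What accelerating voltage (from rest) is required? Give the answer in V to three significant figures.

p = h/λ = 6.626 × 10⁻³⁴ / 1.050 × 10⁻¹³ = 6.310 × 10⁻²¹ kg·m/s.
KE = p²/(2m) = 2.996 × 10⁻¹⁵ J.
V = KE/2e = 2.996 × 10⁻¹⁵ / (2 × 1.602 × 10⁻¹⁹) = 9350 V.

V = 9350 V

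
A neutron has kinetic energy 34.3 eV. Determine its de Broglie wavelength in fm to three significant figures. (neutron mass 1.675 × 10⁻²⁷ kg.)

λ = 4880 fm

KE = 34.3 eV = 5.495 × 10⁻¹⁸ J.
p = √(2mKE) = √(2 × 1.675 × 10⁻²⁷ × 5.495 × 10⁻¹⁸) = 1.357 × 10⁻²² kg·m/s.
λ = h/p = 6.626 × 10⁻³⁴ / 1.357 × 10⁻²² = 4.88 × 10⁻¹² m = 4880 fm.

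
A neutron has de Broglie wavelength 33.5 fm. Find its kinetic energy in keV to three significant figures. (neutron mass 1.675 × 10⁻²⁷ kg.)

p = h/λ = 6.626 × 10⁻³⁴ / 3.350 × 10⁻¹⁴ = 1.978 × 10⁻²⁰ kg·m/s.
KE = p²/(2m) = (1.978 × 10⁻²⁰)² / (2 × 1.675 × 10⁻²⁷) = 1.168 × 10⁻¹³ J = 729 keV.

KE = 729 keV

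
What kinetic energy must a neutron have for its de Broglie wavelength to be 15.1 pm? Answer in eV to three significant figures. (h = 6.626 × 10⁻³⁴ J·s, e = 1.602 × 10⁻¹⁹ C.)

KE = 3.59 eV

p = h/λ = 6.626 × 10⁻³⁴ / 1.510 × 10⁻¹¹ = 4.388 × 10⁻²³ kg·m/s.
KE = p²/(2m) = (4.388 × 10⁻²³)² / (2 × 1.675 × 10⁻²⁷) = 5.748 × 10⁻¹⁹ J = 3.59 eV.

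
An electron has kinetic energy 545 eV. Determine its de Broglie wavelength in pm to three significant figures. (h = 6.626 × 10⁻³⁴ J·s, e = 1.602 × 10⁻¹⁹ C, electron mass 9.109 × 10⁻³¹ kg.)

KE = 545 eV = 8.731 × 10⁻¹⁷ J.
p = √(2mKE) = √(2 × 9.109 × 10⁻³¹ × 8.731 × 10⁻¹⁷) = 1.261 × 10⁻²³ kg·m/s.
λ = h/p = 6.626 × 10⁻³⁴ / 1.261 × 10⁻²³ = 5.25 × 10⁻¹¹ m = 52.5 pm.

λ = 52.5 pm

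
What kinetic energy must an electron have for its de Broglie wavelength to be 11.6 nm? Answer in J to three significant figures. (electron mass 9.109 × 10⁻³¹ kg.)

p = h/λ = 6.626 × 10⁻³⁴ / 1.160 × 10⁻⁸ = 5.712 × 10⁻²⁶ kg·m/s.
KE = p²/(2m) = (5.712 × 10⁻²⁶)² / (2 × 9.109 × 10⁻³¹) = 1.791 × 10⁻²¹ J = 1.79 × 10⁻²¹ J.

KE = 1.79 × 10⁻²¹ J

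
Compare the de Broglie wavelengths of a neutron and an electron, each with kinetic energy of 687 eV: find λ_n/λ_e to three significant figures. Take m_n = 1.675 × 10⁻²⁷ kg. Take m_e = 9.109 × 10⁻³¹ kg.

λ_n/λ_e = 0.0233

At fixed KE, p = √(2mKE) so λ = h/p ∝ 1/√m.
λ_n/λ_e = √(m_e/m_n) = √(9.109 × 10⁻³¹/1.675 × 10⁻²⁷) = √(5.438 × 10⁻⁴) = 0.0233.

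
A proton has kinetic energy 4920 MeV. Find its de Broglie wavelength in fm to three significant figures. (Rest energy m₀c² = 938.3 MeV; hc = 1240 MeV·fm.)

λ = 0.214 fm

Total energy E = KE + m₀c² = 4920 + 938.3 = 5858.3 MeV.
(pc)² = E² − (m₀c²)² = (5858.3)² − (938.3)² = 3.344 × 10⁷ MeV², so pc = 5783 MeV.
λ = hc/(pc) = 1240 MeV·fm / 5783 MeV = 0.214 fm.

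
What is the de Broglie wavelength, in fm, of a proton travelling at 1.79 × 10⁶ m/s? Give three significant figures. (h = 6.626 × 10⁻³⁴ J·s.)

λ = 221 fm

p = mv = 1.673 × 10⁻²⁷ × 1.79 × 10⁶ = 2.995 × 10⁻²¹ kg·m/s.
λ = h/p = 6.626 × 10⁻³⁴ / 2.995 × 10⁻²¹ = 2.21 × 10⁻¹³ m = 221 fm.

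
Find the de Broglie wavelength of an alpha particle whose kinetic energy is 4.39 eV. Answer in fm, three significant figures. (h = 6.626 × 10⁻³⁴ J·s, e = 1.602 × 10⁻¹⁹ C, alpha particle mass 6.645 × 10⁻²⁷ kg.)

λ = 6850 fm

KE = 4.39 eV = 7.033 × 10⁻¹⁹ J.
p = √(2mKE) = √(2 × 6.645 × 10⁻²⁷ × 7.033 × 10⁻¹⁹) = 9.668 × 10⁻²³ kg·m/s.
λ = h/p = 6.626 × 10⁻³⁴ / 9.668 × 10⁻²³ = 6.85 × 10⁻¹² m = 6850 fm.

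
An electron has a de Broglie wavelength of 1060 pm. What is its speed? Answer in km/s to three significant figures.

v = 686 km/s

p = h/λ = 6.626 × 10⁻³⁴ / 1.060 × 10⁻⁹ = 6.251 × 10⁻²⁵ kg·m/s.
v = p/m = 6.251 × 10⁻²⁵ / 9.109 × 10⁻³¹ = 6.86 × 10⁵ m/s = 686 km/s.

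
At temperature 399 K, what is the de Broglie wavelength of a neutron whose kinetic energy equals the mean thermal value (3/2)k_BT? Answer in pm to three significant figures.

KE = (3/2)k_BT = 1.5 × 1.381 × 10⁻²³ × 399 = 8.265 × 10⁻²¹ J.
p = √(2mKE) = √(2 × 1.675 × 10⁻²⁷ × 8.265 × 10⁻²¹) = 5.262 × 10⁻²⁴ kg·m/s.
λ = h/p = 1.26 × 10⁻¹⁰ m = 126 pm.

λ = 126 pm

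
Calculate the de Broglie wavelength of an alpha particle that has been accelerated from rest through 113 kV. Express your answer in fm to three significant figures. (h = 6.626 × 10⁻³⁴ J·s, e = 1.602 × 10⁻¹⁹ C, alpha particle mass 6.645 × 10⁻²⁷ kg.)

KE = 2eV = 2 × 1.602 × 10⁻¹⁹ × 1.130 × 10⁵ = 3.621 × 10⁻¹⁴ J.
p = √(2mKE) = √(2 × 6.645 × 10⁻²⁷ × 3.621 × 10⁻¹⁴) = 2.194 × 10⁻²⁰ kg·m/s.
λ = h/p = 6.626 × 10⁻³⁴ / 2.194 × 10⁻²⁰ = 3.02 × 10⁻¹⁴ m = 30.2 fm.

λ = 30.2 fm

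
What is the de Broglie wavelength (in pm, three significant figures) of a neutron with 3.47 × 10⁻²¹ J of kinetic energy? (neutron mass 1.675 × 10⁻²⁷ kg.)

p = √(2mKE) = √(2 × 1.675 × 10⁻²⁷ × 3.470 × 10⁻²¹) = 3.409 × 10⁻²⁴ kg·m/s.
λ = h/p = 6.626 × 10⁻³⁴ / 3.409 × 10⁻²⁴ = 1.94 × 10⁻¹⁰ m = 194 pm.

λ = 194 pm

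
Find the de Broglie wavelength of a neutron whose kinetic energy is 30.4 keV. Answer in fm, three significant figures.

KE = 30.4 keV = 4.870 × 10⁻¹⁵ J.
p = √(2mKE) = √(2 × 1.675 × 10⁻²⁷ × 4.870 × 10⁻¹⁵) = 4.039 × 10⁻²¹ kg·m/s.
λ = h/p = 6.626 × 10⁻³⁴ / 4.039 × 10⁻²¹ = 1.64 × 10⁻¹³ m = 164 fm.

λ = 164 fm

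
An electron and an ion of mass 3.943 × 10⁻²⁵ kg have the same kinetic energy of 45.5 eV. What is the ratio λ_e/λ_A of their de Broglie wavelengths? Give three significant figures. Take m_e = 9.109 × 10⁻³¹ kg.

λ_e/λ_A = 658

At fixed KE, p = √(2mKE) so λ = h/p ∝ 1/√m.
λ_e/λ_A = √(m_A/m_e) = √(3.943 × 10⁻²⁵/9.109 × 10⁻³¹) = √(4.329 × 10⁵) = 658.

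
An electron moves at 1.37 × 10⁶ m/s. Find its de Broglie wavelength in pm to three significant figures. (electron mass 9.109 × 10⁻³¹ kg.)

λ = 531 pm

p = mv = 9.109 × 10⁻³¹ × 1.37 × 10⁶ = 1.248 × 10⁻²⁴ kg·m/s.
λ = h/p = 6.626 × 10⁻³⁴ / 1.248 × 10⁻²⁴ = 5.31 × 10⁻¹⁰ m = 531 pm.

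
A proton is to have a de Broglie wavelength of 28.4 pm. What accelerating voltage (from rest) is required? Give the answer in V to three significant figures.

V = 1.02 V

p = h/λ = 6.626 × 10⁻³⁴ / 2.840 × 10⁻¹¹ = 2.333 × 10⁻²³ kg·m/s.
KE = p²/(2m) = 1.627 × 10⁻¹⁹ J.
V = KE/e = 1.627 × 10⁻¹⁹ / (1.602 × 10⁻¹⁹) = 1.02 V.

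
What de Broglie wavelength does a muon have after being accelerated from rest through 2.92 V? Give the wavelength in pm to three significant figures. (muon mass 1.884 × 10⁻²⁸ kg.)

λ = 49.9 pm

KE = eV = 1.602 × 10⁻¹⁹ × 2.920 = 4.678 × 10⁻¹⁹ J.
p = √(2mKE) = √(2 × 1.884 × 10⁻²⁸ × 4.678 × 10⁻¹⁹) = 1.328 × 10⁻²³ kg·m/s.
λ = h/p = 6.626 × 10⁻³⁴ / 1.328 × 10⁻²³ = 4.99 × 10⁻¹¹ m = 49.9 pm.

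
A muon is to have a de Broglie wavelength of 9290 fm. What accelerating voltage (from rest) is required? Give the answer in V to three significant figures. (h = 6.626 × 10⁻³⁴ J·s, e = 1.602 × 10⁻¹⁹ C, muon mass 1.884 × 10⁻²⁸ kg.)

p = h/λ = 6.626 × 10⁻³⁴ / 9.290 × 10⁻¹² = 7.132 × 10⁻²³ kg·m/s.
KE = p²/(2m) = 1.350 × 10⁻¹⁷ J.
V = KE/e = 1.350 × 10⁻¹⁷ / (1.602 × 10⁻¹⁹) = 84.3 V.

V = 84.3 V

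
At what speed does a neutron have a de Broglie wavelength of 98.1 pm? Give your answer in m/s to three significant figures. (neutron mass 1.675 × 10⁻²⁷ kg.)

p = h/λ = 6.626 × 10⁻³⁴ / 9.810 × 10⁻¹¹ = 6.754 × 10⁻²⁴ kg·m/s.
v = p/m = 6.754 × 10⁻²⁴ / 1.675 × 10⁻²⁷ = 4.03 × 10³ m/s = 4030 m/s.

v = 4030 m/s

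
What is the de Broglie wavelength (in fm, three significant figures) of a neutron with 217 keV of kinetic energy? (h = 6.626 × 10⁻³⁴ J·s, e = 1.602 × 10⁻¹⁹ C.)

λ = 61.4 fm

KE = 217 keV = 3.476 × 10⁻¹⁴ J.
p = √(2mKE) = √(2 × 1.675 × 10⁻²⁷ × 3.476 × 10⁻¹⁴) = 1.079 × 10⁻²⁰ kg·m/s.
λ = h/p = 6.626 × 10⁻³⁴ / 1.079 × 10⁻²⁰ = 6.14 × 10⁻¹⁴ m = 61.4 fm.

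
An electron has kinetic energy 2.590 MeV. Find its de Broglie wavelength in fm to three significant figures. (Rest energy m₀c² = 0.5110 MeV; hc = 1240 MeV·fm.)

λ = 405 fm

Total energy E = KE + m₀c² = 2.590 + 0.5110 = 3.1010 MeV.
(pc)² = E² − (m₀c²)² = (3.1010)² − (0.5110)² = 9.355 MeV², so pc = 3.059 MeV.
λ = hc/(pc) = 1240 MeV·fm / 3.059 MeV = 405 fm.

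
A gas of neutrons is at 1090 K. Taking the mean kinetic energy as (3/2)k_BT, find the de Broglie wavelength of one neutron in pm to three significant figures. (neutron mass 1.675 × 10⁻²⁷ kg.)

λ = 76.2 pm

KE = (3/2)k_BT = 1.5 × 1.381 × 10⁻²³ × 1090 = 2.258 × 10⁻²⁰ J.
p = √(2mKE) = √(2 × 1.675 × 10⁻²⁷ × 2.258 × 10⁻²⁰) = 8.697 × 10⁻²⁴ kg·m/s.
λ = h/p = 7.62 × 10⁻¹¹ m = 76.2 pm.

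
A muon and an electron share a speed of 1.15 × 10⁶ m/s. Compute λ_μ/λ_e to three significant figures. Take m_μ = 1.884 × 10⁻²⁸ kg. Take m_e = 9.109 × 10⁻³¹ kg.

λ_μ/λ_e = 4.83 × 10⁻³

At fixed v, p = mv so λ = h/(mv) ∝ 1/m.
λ_μ/λ_e = m_e/m_μ = 9.109 × 10⁻³¹/1.884 × 10⁻²⁸ = 4.83 × 10⁻³.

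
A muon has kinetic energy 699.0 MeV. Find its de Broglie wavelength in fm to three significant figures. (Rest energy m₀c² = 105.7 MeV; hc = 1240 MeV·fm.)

Total energy E = KE + m₀c² = 699.0 + 105.7 = 804.7 MeV.
(pc)² = E² − (m₀c²)² = (804.7)² − (105.7)² = 6.364 × 10⁵ MeV², so pc = 797.7 MeV.
λ = hc/(pc) = 1240 MeV·fm / 797.7 MeV = 1.55 fm.

λ = 1.55 fm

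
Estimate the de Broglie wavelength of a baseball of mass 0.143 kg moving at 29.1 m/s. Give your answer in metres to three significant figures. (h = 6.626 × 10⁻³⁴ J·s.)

p = mv = 0.143 × 29.1 = 4.161 kg·m/s.
λ = h/p = 6.626 × 10⁻³⁴ / 4.161 = 1.59 × 10⁻³⁴ m.

λ = 1.59 × 10⁻³⁴ m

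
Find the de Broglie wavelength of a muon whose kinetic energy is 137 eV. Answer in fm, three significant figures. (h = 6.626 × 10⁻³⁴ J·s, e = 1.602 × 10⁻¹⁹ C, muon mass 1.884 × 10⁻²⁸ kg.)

λ = 7290 fm

KE = 137 eV = 2.195 × 10⁻¹⁷ J.
p = √(2mKE) = √(2 × 1.884 × 10⁻²⁸ × 2.195 × 10⁻¹⁷) = 9.094 × 10⁻²³ kg·m/s.
λ = h/p = 6.626 × 10⁻³⁴ / 9.094 × 10⁻²³ = 7.29 × 10⁻¹² m = 7290 fm.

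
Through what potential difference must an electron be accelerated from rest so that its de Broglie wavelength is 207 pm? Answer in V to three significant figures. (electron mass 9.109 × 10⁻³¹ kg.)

V = 35.1 V

p = h/λ = 6.626 × 10⁻³⁴ / 2.070 × 10⁻¹⁰ = 3.201 × 10⁻²⁴ kg·m/s.
KE = p²/(2m) = 5.624 × 10⁻¹⁸ J.
V = KE/e = 5.624 × 10⁻¹⁸ / (1.602 × 10⁻¹⁹) = 35.1 V.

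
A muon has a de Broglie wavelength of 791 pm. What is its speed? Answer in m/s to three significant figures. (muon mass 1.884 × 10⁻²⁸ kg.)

p = h/λ = 6.626 × 10⁻³⁴ / 7.910 × 10⁻¹⁰ = 8.377 × 10⁻²⁵ kg·m/s.
v = p/m = 8.377 × 10⁻²⁵ / 1.884 × 10⁻²⁸ = 4.45 × 10³ m/s = 4450 m/s.

v = 4450 m/s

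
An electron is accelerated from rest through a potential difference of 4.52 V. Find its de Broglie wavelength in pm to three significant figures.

KE = eV = 1.602 × 10⁻¹⁹ × 4.520 = 7.241 × 10⁻¹⁹ J.
p = √(2mKE) = √(2 × 9.109 × 10⁻³¹ × 7.241 × 10⁻¹⁹) = 1.149 × 10⁻²⁴ kg·m/s.
λ = h/p = 6.626 × 10⁻³⁴ / 1.149 × 10⁻²⁴ = 5.77 × 10⁻¹⁰ m = 577 pm.

λ = 577 pm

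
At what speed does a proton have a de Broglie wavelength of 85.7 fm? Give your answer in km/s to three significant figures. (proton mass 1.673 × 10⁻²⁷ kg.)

p = h/λ = 6.626 × 10⁻³⁴ / 8.570 × 10⁻¹⁴ = 7.732 × 10⁻²¹ kg·m/s.
v = p/m = 7.732 × 10⁻²¹ / 1.673 × 10⁻²⁷ = 4.62 × 10⁶ m/s = 4620 km/s.

v = 4620 km/s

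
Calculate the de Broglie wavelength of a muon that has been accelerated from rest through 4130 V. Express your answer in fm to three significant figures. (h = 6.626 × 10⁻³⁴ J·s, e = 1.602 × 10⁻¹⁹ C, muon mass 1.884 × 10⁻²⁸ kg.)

KE = eV = 1.602 × 10⁻¹⁹ × 4130 = 6.616 × 10⁻¹⁶ J.
p = √(2mKE) = √(2 × 1.884 × 10⁻²⁸ × 6.616 × 10⁻¹⁶) = 4.993 × 10⁻²² kg·m/s.
λ = h/p = 6.626 × 10⁻³⁴ / 4.993 × 10⁻²² = 1.33 × 10⁻¹² m = 1330 fm.

λ = 1330 fm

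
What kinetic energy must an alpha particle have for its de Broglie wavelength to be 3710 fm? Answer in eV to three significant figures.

p = h/λ = 6.626 × 10⁻³⁴ / 3.710 × 10⁻¹² = 1.786 × 10⁻²² kg·m/s.
KE = p²/(2m) = (1.786 × 10⁻²²)² / (2 × 6.645 × 10⁻²⁷) = 2.400 × 10⁻¹⁸ J = 15.0 eV.

KE = 15.0 eV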